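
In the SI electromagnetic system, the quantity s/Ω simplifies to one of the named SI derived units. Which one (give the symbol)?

F

Ω = kg·m²·s⁻³·A⁻².
So Ω⁻¹ = kg⁻¹·m⁻²·s³·A².
Combining: Ω⁻¹·s = (kg⁻¹·m⁻²·s³·A²) · s = kg⁻¹·m⁻²·s⁴·A².
kg⁻¹·m⁻²·s⁴·A² is the base-SI form of the farad.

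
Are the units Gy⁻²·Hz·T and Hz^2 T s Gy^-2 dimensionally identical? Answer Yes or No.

Left side:
  Gy = J/kg (absorbed dose = energy per mass),
      = m²·s⁻².
  So Gy⁻² = m⁻⁴·s⁴.
  Hz = 1/s = s⁻¹ (frequency is cycles per second).
  T = Wb/m² (flux density = flux per area),
      = kg·s⁻²·A⁻¹.
  Combining: Gy⁻²·Hz·T = (m⁻⁴·s⁴) · s⁻¹ · (kg·s⁻²·A⁻¹) = kg·m⁻⁴·s·A⁻¹.
Right side:
  Hz = 1/s = s⁻¹ (frequency is cycles per second).
  So Hz² = s⁻².
  T = Wb/m² (flux density = flux per area),
      = kg·s⁻²·A⁻¹.
  Gy = J/kg (absorbed dose = energy per mass),
      = m²·s⁻².
  So Gy⁻² = m⁻⁴·s⁴.
  Combining: Hz²·T·s·Gy⁻² = s⁻² · (kg·s⁻²·A⁻¹) · s · (m⁻⁴·s⁴) = kg·m⁻⁴·s·A⁻¹.
Both reduce to kg·m⁻⁴·s·A⁻¹.

Yes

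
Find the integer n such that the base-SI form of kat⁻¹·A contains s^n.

kat = s⁻¹·mol.
So kat⁻¹ = s·mol⁻¹.
Combining: kat⁻¹·A = (s·mol⁻¹) · A = s·A·mol⁻¹.
The exponent of s is 1.

1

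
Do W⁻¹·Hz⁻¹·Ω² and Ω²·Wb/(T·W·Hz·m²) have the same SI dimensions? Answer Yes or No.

Yes

Left side:
  W = kg·m²·s⁻³.
  So W⁻¹ = kg⁻¹·m⁻²·s³.
  Hz = s⁻¹.
  So Hz⁻¹ = s.
  Ω = kg·m²·s⁻³·A⁻².
  So Ω² = kg²·m⁴·s⁻⁶·A⁻⁴.
  Combining: W⁻¹·Hz⁻¹·Ω² = (kg⁻¹·m⁻²·s³) · s · (kg²·m⁴·s⁻⁶·A⁻⁴) = kg·m²·s⁻²·A⁻⁴.
Right side:
  T = Wb/m² (flux density = flux per area),
      = kg·s⁻²·A⁻¹.
  So T⁻¹ = kg⁻¹·s²·A.
  W = J/s (power = energy per time),
      = kg·m²·s⁻³.
  So W⁻¹ = kg⁻¹·m⁻²·s³.
  Hz = 1/s = s⁻¹ (frequency is cycles per second).
  So Hz⁻¹ = s.
  Ω = V/A (resistance = voltage per current),
      = kg·m²·s⁻³·A⁻².
  So Ω² = kg²·m⁴·s⁻⁶·A⁻⁴.
  Wb = V·s (flux: a volt is a weber per second),
      = kg·m²·s⁻²·A⁻¹.
  Combining: T⁻¹·W⁻¹·Hz⁻¹·Ω²·Wb·m⁻² = (kg⁻¹·s²·A) · (kg⁻¹·m⁻²·s³) · s · (kg²·m⁴·s⁻⁶·A⁻⁴) · (kg·m²·s⁻²·A⁻¹) · m⁻² = kg·m²·s⁻²·A⁻⁴.
Both reduce to kg·m²·s⁻²·A⁻⁴.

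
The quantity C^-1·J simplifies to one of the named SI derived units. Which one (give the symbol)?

V

C = A·s = s·A (charge = current × time).
So C⁻¹ = s⁻¹·A⁻¹.
J = N·m (work = force × distance),
    = kg·m²·s⁻².
Combining: C⁻¹·J = (s⁻¹·A⁻¹) · (kg·m²·s⁻²) = kg·m²·s⁻³·A⁻¹.
kg·m²·s⁻³·A⁻¹ is the base-SI form of the volt.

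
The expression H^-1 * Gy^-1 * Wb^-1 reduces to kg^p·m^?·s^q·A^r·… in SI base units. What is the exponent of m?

H = kg·m²·s⁻²·A⁻².
So H⁻¹ = kg⁻¹·m⁻²·s²·A².
Gy = m²·s⁻².
So Gy⁻¹ = m⁻²·s².
Wb = kg·m²·s⁻²·A⁻¹.
So Wb⁻¹ = kg⁻¹·m⁻²·s²·A.
Combining: H⁻¹·Gy⁻¹·Wb⁻¹ = (kg⁻¹·m⁻²·s²·A²) · (m⁻²·s²) · (kg⁻¹·m⁻²·s²·A) = kg⁻²·m⁻⁶·s⁶·A³.
The exponent of m is -6.

-6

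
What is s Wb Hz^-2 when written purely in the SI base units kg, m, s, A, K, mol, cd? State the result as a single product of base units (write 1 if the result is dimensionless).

kg·m²·s·A⁻¹

Wb = V·s (flux: a volt is a weber per second),
    = kg·m²·s⁻²·A⁻¹.
Hz = 1/s = s⁻¹ (frequency is cycles per second).
So Hz⁻² = s².
Combining: s·Wb·Hz⁻² = s · (kg·m²·s⁻²·A⁻¹) · s² = kg·m²·s·A⁻¹.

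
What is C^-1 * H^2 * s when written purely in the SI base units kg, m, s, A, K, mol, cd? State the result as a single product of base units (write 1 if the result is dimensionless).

kg²·m⁴·s⁻⁴·A⁻⁵

C = A·s = s·A (charge = current × time).
So C⁻¹ = s⁻¹·A⁻¹.
H = Wb/A (inductance = flux per current),
    = kg·m²·s⁻²·A⁻².
So H² = kg²·m⁴·s⁻⁴·A⁻⁴.
Combining: C⁻¹·H²·s = (s⁻¹·A⁻¹) · (kg²·m⁴·s⁻⁴·A⁻⁴) · s = kg²·m⁴·s⁻⁴·A⁻⁵.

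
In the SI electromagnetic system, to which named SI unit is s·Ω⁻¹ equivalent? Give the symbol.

Ω = kg·m²·s⁻³·A⁻².
So Ω⁻¹ = kg⁻¹·m⁻²·s³·A².
Combining: s·Ω⁻¹ = s · (kg⁻¹·m⁻²·s³·A²) = kg⁻¹·m⁻²·s⁴·A².
kg⁻¹·m⁻²·s⁴·A² is the base-SI form of the farad.

F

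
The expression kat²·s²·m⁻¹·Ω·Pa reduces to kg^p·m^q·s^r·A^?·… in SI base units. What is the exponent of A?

kat = mol/s = s⁻¹·mol (catalytic activity).
So kat² = s⁻²·mol².
Ω = V/A (resistance = voltage per current),
    = kg·m²·s⁻³·A⁻².
Pa = N/m² (pressure = force per area),
    = kg·m⁻¹·s⁻².
Combining: kat²·s²·m⁻¹·Ω·Pa = (s⁻²·mol²) · s² · m⁻¹ · (kg·m²·s⁻³·A⁻²) · (kg·m⁻¹·s⁻²) = kg²·s⁻⁵·A⁻²·mol².
The exponent of A is -2.

-2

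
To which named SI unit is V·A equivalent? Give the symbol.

V = kg·m²·s⁻³·A⁻¹.
Combining: V·A = (kg·m²·s⁻³·A⁻¹) · A = kg·m²·s⁻³.
kg·m²·s⁻³ is the base-SI form of the watt.

W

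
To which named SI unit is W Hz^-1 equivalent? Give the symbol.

W = kg·m²·s⁻³.
Hz = s⁻¹.
So Hz⁻¹ = s.
Combining: W·Hz⁻¹ = (kg·m²·s⁻³) · s = kg·m²·s⁻².
kg·m²·s⁻² is the base-SI form of the joule.

J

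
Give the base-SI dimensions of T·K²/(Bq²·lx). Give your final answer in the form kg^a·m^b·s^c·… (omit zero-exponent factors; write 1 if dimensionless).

kg·m²·A⁻¹·K²·cd⁻¹

Bq = s⁻¹.
So Bq⁻² = s².
T = kg·s⁻²·A⁻¹.
lx = m⁻²·cd.
So lx⁻¹ = m²·cd⁻¹.
Combining: Bq⁻²·T·K²·lx⁻¹ = s² · (kg·s⁻²·A⁻¹) · K² · (m²·cd⁻¹) = kg·m²·A⁻¹·K²·cd⁻¹.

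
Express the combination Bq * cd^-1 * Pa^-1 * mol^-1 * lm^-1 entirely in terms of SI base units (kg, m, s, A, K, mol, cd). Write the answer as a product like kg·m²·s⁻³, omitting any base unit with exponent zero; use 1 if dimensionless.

kg⁻¹·m·s·mol⁻¹·cd⁻²

Bq = 1/s = s⁻¹ (activity is decays per second).
Pa = N/m² (pressure = force per area),
    = kg·m⁻¹·s⁻².
So Pa⁻¹ = kg⁻¹·m·s².
lm = cd·sr = cd (luminous flux; sr is dimensionless).
So lm⁻¹ = cd⁻¹.
Combining: Bq·cd⁻¹·Pa⁻¹·mol⁻¹·lm⁻¹ = s⁻¹ · cd⁻¹ · (kg⁻¹·m·s²) · mol⁻¹ · cd⁻¹ = kg⁻¹·m·s·mol⁻¹·cd⁻².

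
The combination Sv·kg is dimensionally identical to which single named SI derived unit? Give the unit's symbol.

Sv = m²·s⁻².
Combining: Sv·kg = (m²·s⁻²) · kg = kg·m²·s⁻².
kg·m²·s⁻² is the base-SI form of the joule.

J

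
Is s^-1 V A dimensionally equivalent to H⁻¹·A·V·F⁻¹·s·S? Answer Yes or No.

Left side:
  V = W/A (potential = power per current),
      = kg·m²·s⁻³·A⁻¹.
  Combining: s⁻¹·V·A = s⁻¹ · (kg·m²·s⁻³·A⁻¹) · A = kg·m²·s⁻⁴.
Right side:
  H = kg·m²·s⁻²·A⁻².
  So H⁻¹ = kg⁻¹·m⁻²·s²·A².
  V = kg·m²·s⁻³·A⁻¹.
  F = kg⁻¹·m⁻²·s⁴·A².
  So F⁻¹ = kg·m²·s⁻⁴·A⁻².
  S = kg⁻¹·m⁻²·s³·A².
  Combining: H⁻¹·A·V·F⁻¹·s·S = (kg⁻¹·m⁻²·s²·A²) · A · (kg·m²·s⁻³·A⁻¹) · (kg·m²·s⁻⁴·A⁻²) · s · (kg⁻¹·m⁻²·s³·A²) = s⁻¹·A².
Left is kg·m²·s⁻⁴; right is s⁻¹·A² — different.

No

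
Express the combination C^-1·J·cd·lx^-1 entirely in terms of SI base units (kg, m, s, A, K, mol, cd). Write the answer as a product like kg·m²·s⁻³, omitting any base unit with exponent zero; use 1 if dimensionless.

C = A·s = s·A (charge = current × time).
So C⁻¹ = s⁻¹·A⁻¹.
J = N·m (work = force × distance),
    = kg·m²·s⁻².
lx = lm/m² (illuminance = luminous flux per area),
    = m⁻²·cd.
So lx⁻¹ = m²·cd⁻¹.
Combining: C⁻¹·J·cd·lx⁻¹ = (s⁻¹·A⁻¹) · (kg·m²·s⁻²) · cd · (m²·cd⁻¹) = kg·m⁴·s⁻³·A⁻¹.

kg·m⁴·s⁻³·A⁻¹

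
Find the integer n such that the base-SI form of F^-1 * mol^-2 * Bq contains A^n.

-2

F = C/V (capacitance = charge per voltage),
    = A·s/(kg·m²·s⁻³·A⁻¹) (substituting C and V),
    = kg⁻¹·m⁻²·s⁴·A².
So F⁻¹ = kg·m²·s⁻⁴·A⁻².
Bq = 1/s = s⁻¹ (activity is decays per second).
Combining: F⁻¹·mol⁻²·Bq = (kg·m²·s⁻⁴·A⁻²) · mol⁻² · s⁻¹ = kg·m²·s⁻⁵·A⁻²·mol⁻².
The exponent of A is -2.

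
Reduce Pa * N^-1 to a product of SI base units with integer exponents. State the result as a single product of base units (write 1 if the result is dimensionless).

m⁻²

Pa = N/m² (pressure = force per area),
    = kg·m⁻¹·s⁻².
N = kg·m/s² = kg·m·s⁻² (force = mass × acceleration).
So N⁻¹ = kg⁻¹·m⁻¹·s².
Combining: Pa·N⁻¹ = (kg·m⁻¹·s⁻²) · (kg⁻¹·m⁻¹·s²) = m⁻².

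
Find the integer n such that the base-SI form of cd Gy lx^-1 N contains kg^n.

Gy = J/kg (absorbed dose = energy per mass),
    = m²·s⁻².
lx = lm/m² (illuminance = luminous flux per area),
    = m⁻²·cd.
So lx⁻¹ = m²·cd⁻¹.
N = kg·m/s² = kg·m·s⁻² (force = mass × acceleration).
Combining: cd·Gy·lx⁻¹·N = cd · (m²·s⁻²) · (m²·cd⁻¹) · (kg·m·s⁻²) = kg·m⁵·s⁻⁴.
The exponent of kg is 1.

1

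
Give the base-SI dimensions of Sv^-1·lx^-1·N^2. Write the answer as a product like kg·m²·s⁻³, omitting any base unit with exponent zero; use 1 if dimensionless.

Sv = J/kg (equivalent dose = energy per mass),
    = m²·s⁻².
So Sv⁻¹ = m⁻²·s².
lx = lm/m² (illuminance = luminous flux per area),
    = m⁻²·cd.
So lx⁻¹ = m²·cd⁻¹.
N = kg·m/s² = kg·m·s⁻² (force = mass × acceleration).
So N² = kg²·m²·s⁻⁴.
Combining: Sv⁻¹·lx⁻¹·N² = (m⁻²·s²) · (m²·cd⁻¹) · (kg²·m²·s⁻⁴) = kg²·m²·s⁻²·cd⁻¹.

kg²·m²·s⁻²·cd⁻¹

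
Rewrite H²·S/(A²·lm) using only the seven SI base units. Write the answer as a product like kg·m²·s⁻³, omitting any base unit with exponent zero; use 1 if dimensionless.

H = Wb/A (inductance = flux per current),
    = kg·m²·s⁻²·A⁻².
So H² = kg²·m⁴·s⁻⁴·A⁻⁴.
lm = cd·sr = cd (luminous flux; sr is dimensionless).
So lm⁻¹ = cd⁻¹.
S = 1/Ω (conductance is reciprocal resistance),
    = kg⁻¹·m⁻²·s³·A².
Combining: A⁻²·H²·lm⁻¹·S = A⁻² · (kg²·m⁴·s⁻⁴·A⁻⁴) · cd⁻¹ · (kg⁻¹·m⁻²·s³·A²) = kg·m²·s⁻¹·A⁻⁴·cd⁻¹.

kg·m²·s⁻¹·A⁻⁴·cd⁻¹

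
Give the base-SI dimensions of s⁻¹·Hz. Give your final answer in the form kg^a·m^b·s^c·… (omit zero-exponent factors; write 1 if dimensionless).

Hz = 1/s = s⁻¹ (frequency is cycles per second).
Combining: s⁻¹·Hz = s⁻¹ · s⁻¹ = s⁻².

s⁻²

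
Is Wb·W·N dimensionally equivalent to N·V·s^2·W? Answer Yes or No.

Left side:
  Wb = kg·m²·s⁻²·A⁻¹.
  W = kg·m²·s⁻³.
  N = kg·m·s⁻².
  Combining: Wb·W·N = (kg·m²·s⁻²·A⁻¹) · (kg·m²·s⁻³) · (kg·m·s⁻²) = kg³·m⁵·s⁻⁷·A⁻¹.
Right side:
  N = kg·m·s⁻².
  V = kg·m²·s⁻³·A⁻¹.
  W = kg·m²·s⁻³.
  Combining: N·V·s²·W = (kg·m·s⁻²) · (kg·m²·s⁻³·A⁻¹) · s² · (kg·m²·s⁻³) = kg³·m⁵·s⁻⁶·A⁻¹.
Left is kg³·m⁵·s⁻⁷·A⁻¹; right is kg³·m⁵·s⁻⁶·A⁻¹ — different.

No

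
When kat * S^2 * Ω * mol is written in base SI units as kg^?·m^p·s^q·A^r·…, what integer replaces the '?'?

kat = mol/s = s⁻¹·mol (catalytic activity).
S = 1/Ω (conductance is reciprocal resistance),
    = kg⁻¹·m⁻²·s³·A².
So S² = kg⁻²·m⁻⁴·s⁶·A⁴.
Ω = V/A (resistance = voltage per current),
    = kg·m²·s⁻³·A⁻².
Combining: kat·S²·Ω·mol = (s⁻¹·mol) · (kg⁻²·m⁻⁴·s⁶·A⁴) · (kg·m²·s⁻³·A⁻²) · mol = kg⁻¹·m⁻²·s²·A²·mol².
The exponent of kg is -1.

-1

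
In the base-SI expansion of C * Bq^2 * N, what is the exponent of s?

-3

C = A·s = s·A (charge = current × time).
Bq = 1/s = s⁻¹ (activity is decays per second).
So Bq² = s⁻².
N = kg·m/s² = kg·m·s⁻² (force = mass × acceleration).
Combining: C·Bq²·N = (s·A) · s⁻² · (kg·m·s⁻²) = kg·m·s⁻³·A.
The exponent of s is -3.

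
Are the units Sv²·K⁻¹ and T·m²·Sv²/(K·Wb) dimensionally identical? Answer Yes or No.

Left side:
  Sv = m²·s⁻².
  So Sv² = m⁴·s⁻⁴.
  Combining: Sv²·K⁻¹ = (m⁴·s⁻⁴) · K⁻¹ = m⁴·s⁻⁴·K⁻¹.
Right side:
  T = Wb/m² (flux density = flux per area),
      = kg·s⁻²·A⁻¹.
  Sv = J/kg (equivalent dose = energy per mass),
      = m²·s⁻².
  So Sv² = m⁴·s⁻⁴.
  Wb = V·s (flux: a volt is a weber per second),
      = kg·m²·s⁻²·A⁻¹.
  So Wb⁻¹ = kg⁻¹·m⁻²·s²·A.
  Combining: T·K⁻¹·m²·Sv²·Wb⁻¹ = (kg·s⁻²·A⁻¹) · K⁻¹ · m² · (m⁴·s⁻⁴) · (kg⁻¹·m⁻²·s²·A) = m⁴·s⁻⁴·K⁻¹.
Both reduce to m⁴·s⁻⁴·K⁻¹.

Yes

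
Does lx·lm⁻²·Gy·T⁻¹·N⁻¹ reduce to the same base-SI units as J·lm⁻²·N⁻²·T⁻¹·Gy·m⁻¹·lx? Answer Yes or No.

Left side:
  lx = lm/m² (illuminance = luminous flux per area),
      = m⁻²·cd.
  lm = cd·sr = cd (luminous flux; sr is dimensionless).
  So lm⁻² = cd⁻².
  Gy = J/kg (absorbed dose = energy per mass),
      = m²·s⁻².
  T = Wb/m² (flux density = flux per area),
      = kg·s⁻²·A⁻¹.
  So T⁻¹ = kg⁻¹·s²·A.
  N = kg·m/s² = kg·m·s⁻² (force = mass × acceleration).
  So N⁻¹ = kg⁻¹·m⁻¹·s².
  Combining: lx·lm⁻²·Gy·T⁻¹·N⁻¹ = (m⁻²·cd) · cd⁻² · (m²·s⁻²) · (kg⁻¹·s²·A) · (kg⁻¹·m⁻¹·s²) = kg⁻²·m⁻¹·s²·A·cd⁻¹.
Right side:
  J = N·m (work = force × distance),
      = kg·m²·s⁻².
  lm = cd·sr = cd (luminous flux; sr is dimensionless).
  So lm⁻² = cd⁻².
  N = kg·m/s² = kg·m·s⁻² (force = mass × acceleration).
  So N⁻² = kg⁻²·m⁻²·s⁴.
  T = Wb/m² (flux density = flux per area),
      = kg·s⁻²·A⁻¹.
  So T⁻¹ = kg⁻¹·s²·A.
  Gy = J/kg (absorbed dose = energy per mass),
      = m²·s⁻².
  lx = lm/m² (illuminance = luminous flux per area),
      = m⁻²·cd.
  Combining: J·lm⁻²·N⁻²·T⁻¹·Gy·m⁻¹·lx = (kg·m²·s⁻²) · cd⁻² · (kg⁻²·m⁻²·s⁴) · (kg⁻¹·s²·A) · (m²·s⁻²) · m⁻¹ · (m⁻²·cd) = kg⁻²·m⁻¹·s²·A·cd⁻¹.
Both reduce to kg⁻²·m⁻¹·s²·A·cd⁻¹.

Yes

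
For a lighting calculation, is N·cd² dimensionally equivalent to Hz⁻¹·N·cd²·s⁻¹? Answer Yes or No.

Left side:
  N = kg·m·s⁻².
  Combining: N·cd² = (kg·m·s⁻²) · cd² = kg·m·s⁻²·cd².
Right side:
  Hz = s⁻¹.
  So Hz⁻¹ = s.
  N = kg·m·s⁻².
  Combining: Hz⁻¹·N·cd²·s⁻¹ = s · (kg·m·s⁻²) · cd² · s⁻¹ = kg·m·s⁻²·cd².
Both reduce to kg·m·s⁻²·cd².

Yes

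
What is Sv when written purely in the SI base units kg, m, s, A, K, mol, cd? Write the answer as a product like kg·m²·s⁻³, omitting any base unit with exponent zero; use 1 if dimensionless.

Sv = m²·s⁻².

m²·s⁻²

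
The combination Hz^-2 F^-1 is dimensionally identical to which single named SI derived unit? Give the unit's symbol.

Hz = s⁻¹.
So Hz⁻² = s².
F = kg⁻¹·m⁻²·s⁴·A².
So F⁻¹ = kg·m²·s⁻⁴·A⁻².
Combining: Hz⁻²·F⁻¹ = s² · (kg·m²·s⁻⁴·A⁻²) = kg·m²·s⁻²·A⁻².
kg·m²·s⁻²·A⁻² is the base-SI form of the henry.

H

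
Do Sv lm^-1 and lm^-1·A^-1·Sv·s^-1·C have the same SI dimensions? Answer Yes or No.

Yes

Left side:
  Sv = m²·s⁻².
  lm = cd.
  So lm⁻¹ = cd⁻¹.
  Combining: Sv·lm⁻¹ = (m²·s⁻²) · cd⁻¹ = m²·s⁻²·cd⁻¹.
Right side:
  lm = cd·sr = cd (luminous flux; sr is dimensionless).
  So lm⁻¹ = cd⁻¹.
  Sv = J/kg (equivalent dose = energy per mass),
      = m²·s⁻².
  C = A·s = s·A (charge = current × time).
  Combining: lm⁻¹·A⁻¹·Sv·s⁻¹·C = cd⁻¹ · A⁻¹ · (m²·s⁻²) · s⁻¹ · (s·A) = m²·s⁻²·cd⁻¹.
Both reduce to m²·s⁻²·cd⁻¹.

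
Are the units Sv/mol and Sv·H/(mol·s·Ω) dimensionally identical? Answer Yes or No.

Yes

Left side:
  Sv = J/kg (equivalent dose = energy per mass),
      = m²·s⁻².
  Combining: Sv·mol⁻¹ = (m²·s⁻²) · mol⁻¹ = m²·s⁻²·mol⁻¹.
Right side:
  Sv = m²·s⁻².
  H = kg·m²·s⁻²·A⁻².
  Ω = kg·m²·s⁻³·A⁻².
  So Ω⁻¹ = kg⁻¹·m⁻²·s³·A².
  Combining: mol⁻¹·Sv·s⁻¹·H·Ω⁻¹ = mol⁻¹ · (m²·s⁻²) · s⁻¹ · (kg·m²·s⁻²·A⁻²) · (kg⁻¹·m⁻²·s³·A²) = m²·s⁻²·mol⁻¹.
Both reduce to m²·s⁻²·mol⁻¹.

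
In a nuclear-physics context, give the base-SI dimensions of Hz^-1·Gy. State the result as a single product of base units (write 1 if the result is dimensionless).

Hz = s⁻¹.
So Hz⁻¹ = s.
Gy = m²·s⁻².
Combining: Hz⁻¹·Gy = s · (m²·s⁻²) = m²·s⁻¹.

m²·s⁻¹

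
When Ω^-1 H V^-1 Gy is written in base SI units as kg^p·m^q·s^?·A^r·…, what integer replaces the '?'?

Ω = kg·m²·s⁻³·A⁻².
So Ω⁻¹ = kg⁻¹·m⁻²·s³·A².
H = kg·m²·s⁻²·A⁻².
V = kg·m²·s⁻³·A⁻¹.
So V⁻¹ = kg⁻¹·m⁻²·s³·A.
Gy = m²·s⁻².
Combining: Ω⁻¹·H·V⁻¹·Gy = (kg⁻¹·m⁻²·s³·A²) · (kg·m²·s⁻²·A⁻²) · (kg⁻¹·m⁻²·s³·A) · (m²·s⁻²) = kg⁻¹·s²·A.
The exponent of s is 2.

2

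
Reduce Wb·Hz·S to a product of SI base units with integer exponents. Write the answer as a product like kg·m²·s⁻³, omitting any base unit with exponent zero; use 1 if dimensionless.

A

Wb = kg·m²·s⁻²·A⁻¹.
Hz = s⁻¹.
S = kg⁻¹·m⁻²·s³·A².
Combining: Wb·Hz·S = (kg·m²·s⁻²·A⁻¹) · s⁻¹ · (kg⁻¹·m⁻²·s³·A²) = A.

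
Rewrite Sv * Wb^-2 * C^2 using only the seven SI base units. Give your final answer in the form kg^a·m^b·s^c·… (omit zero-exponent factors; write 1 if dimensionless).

kg⁻²·m⁻²·s⁴·A⁴

Sv = J/kg (equivalent dose = energy per mass),
    = m²·s⁻².
Wb = V·s (flux: a volt is a weber per second),
    = kg·m²·s⁻²·A⁻¹.
So Wb⁻² = kg⁻²·m⁻⁴·s⁴·A².
C = A·s = s·A (charge = current × time).
So C² = s²·A².
Combining: Sv·Wb⁻²·C² = (m²·s⁻²) · (kg⁻²·m⁻⁴·s⁴·A²) · (s²·A²) = kg⁻²·m⁻²·s⁴·A⁴.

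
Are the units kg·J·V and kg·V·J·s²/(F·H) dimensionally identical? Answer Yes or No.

Left side:
  J = N·m (work = force × distance),
      = kg·m²·s⁻².
  V = W/A (potential = power per current),
      = kg·m²·s⁻³·A⁻¹.
  Combining: kg·J·V = kg · (kg·m²·s⁻²) · (kg·m²·s⁻³·A⁻¹) = kg³·m⁴·s⁻⁵·A⁻¹.
Right side:
  F = C/V (capacitance = charge per voltage),
      = A·s/(kg·m²·s⁻³·A⁻¹) (substituting C and V),
      = kg⁻¹·m⁻²·s⁴·A².
  So F⁻¹ = kg·m²·s⁻⁴·A⁻².
  V = W/A (potential = power per current),
      = kg·m²·s⁻³·A⁻¹.
  H = Wb/A (inductance = flux per current),
      = kg·m²·s⁻²·A⁻².
  So H⁻¹ = kg⁻¹·m⁻²·s²·A².
  J = N·m (work = force × distance),
      = kg·m²·s⁻².
  Combining: kg·F⁻¹·V·H⁻¹·J·s² = kg · (kg·m²·s⁻⁴·A⁻²) · (kg·m²·s⁻³·A⁻¹) · (kg⁻¹·m⁻²·s²·A²) · (kg·m²·s⁻²) · s² = kg³·m⁴·s⁻⁵·A⁻¹.
Both reduce to kg³·m⁴·s⁻⁵·A⁻¹.

Yes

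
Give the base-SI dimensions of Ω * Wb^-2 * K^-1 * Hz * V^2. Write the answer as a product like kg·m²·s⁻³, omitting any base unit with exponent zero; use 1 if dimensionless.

Ω = kg·m²·s⁻³·A⁻².
Wb = kg·m²·s⁻²·A⁻¹.
So Wb⁻² = kg⁻²·m⁻⁴·s⁴·A².
Hz = s⁻¹.
V = kg·m²·s⁻³·A⁻¹.
So V² = kg²·m⁴·s⁻⁶·A⁻².
Combining: Ω·Wb⁻²·K⁻¹·Hz·V² = (kg·m²·s⁻³·A⁻²) · (kg⁻²·m⁻⁴·s⁴·A²) · K⁻¹ · s⁻¹ · (kg²·m⁴·s⁻⁶·A⁻²) = kg·m²·s⁻⁶·A⁻²·K⁻¹.

kg·m²·s⁻⁶·A⁻²·K⁻¹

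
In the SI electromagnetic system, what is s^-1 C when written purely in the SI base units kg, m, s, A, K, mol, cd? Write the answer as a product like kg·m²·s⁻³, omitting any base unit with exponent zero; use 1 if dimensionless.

A

C = s·A.
Combining: s⁻¹·C = s⁻¹ · (s·A) = A.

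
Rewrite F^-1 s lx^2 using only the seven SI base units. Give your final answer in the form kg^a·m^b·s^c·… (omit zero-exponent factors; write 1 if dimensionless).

F = C/V (capacitance = charge per voltage),
    = A·s/(kg·m²·s⁻³·A⁻¹) (substituting C and V),
    = kg⁻¹·m⁻²·s⁴·A².
So F⁻¹ = kg·m²·s⁻⁴·A⁻².
lx = lm/m² (illuminance = luminous flux per area),
    = m⁻²·cd.
So lx² = m⁻⁴·cd².
Combining: F⁻¹·s·lx² = (kg·m²·s⁻⁴·A⁻²) · s · (m⁻⁴·cd²) = kg·m⁻²·s⁻³·A⁻²·cd².

kg·m⁻²·s⁻³·A⁻²·cd²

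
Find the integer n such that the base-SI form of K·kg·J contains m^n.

J = kg·m²·s⁻².
Combining: K·kg·J = K · kg · (kg·m²·s⁻²) = kg²·m²·s⁻²·K.
The exponent of m is 2.

2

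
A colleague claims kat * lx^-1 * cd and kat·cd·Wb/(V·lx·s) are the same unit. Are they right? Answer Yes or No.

Left side:
  kat = mol/s = s⁻¹·mol (catalytic activity).
  lx = lm/m² (illuminance = luminous flux per area),
      = m⁻²·cd.
  So lx⁻¹ = m²·cd⁻¹.
  Combining: kat·lx⁻¹·cd = (s⁻¹·mol) · (m²·cd⁻¹) · cd = m²·s⁻¹·mol.
Right side:
  V = kg·m²·s⁻³·A⁻¹.
  So V⁻¹ = kg⁻¹·m⁻²·s³·A.
  lx = m⁻²·cd.
  So lx⁻¹ = m²·cd⁻¹.
  kat = s⁻¹·mol.
  Wb = kg·m²·s⁻²·A⁻¹.
  Combining: V⁻¹·lx⁻¹·kat·cd·Wb·s⁻¹ = (kg⁻¹·m⁻²·s³·A) · (m²·cd⁻¹) · (s⁻¹·mol) · cd · (kg·m²·s⁻²·A⁻¹) · s⁻¹ = m²·s⁻¹·mol.
Both reduce to m²·s⁻¹·mol.

Yes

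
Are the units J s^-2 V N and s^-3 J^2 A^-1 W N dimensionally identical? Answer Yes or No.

No

Left side:
  J = N·m (work = force × distance),
      = kg·m²·s⁻².
  V = W/A (potential = power per current),
      = kg·m²·s⁻³·A⁻¹.
  N = kg·m/s² = kg·m·s⁻² (force = mass × acceleration).
  Combining: J·s⁻²·V·N = (kg·m²·s⁻²) · s⁻² · (kg·m²·s⁻³·A⁻¹) · (kg·m·s⁻²) = kg³·m⁵·s⁻⁹·A⁻¹.
Right side:
  J = N·m (work = force × distance),
      = kg·m²·s⁻².
  So J² = kg²·m⁴·s⁻⁴.
  W = J/s (power = energy per time),
      = kg·m²·s⁻³.
  N = kg·m/s² = kg·m·s⁻² (force = mass × acceleration).
  Combining: s⁻³·J²·A⁻¹·W·N = s⁻³ · (kg²·m⁴·s⁻⁴) · A⁻¹ · (kg·m²·s⁻³) · (kg·m·s⁻²) = kg⁴·m⁷·s⁻¹²·A⁻¹.
Left is kg³·m⁵·s⁻⁹·A⁻¹; right is kg⁴·m⁷·s⁻¹²·A⁻¹ — different.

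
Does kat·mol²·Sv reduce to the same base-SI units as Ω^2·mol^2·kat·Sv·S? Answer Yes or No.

Left side:
  kat = s⁻¹·mol.
  Sv = m²·s⁻².
  Combining: kat·mol²·Sv = (s⁻¹·mol) · mol² · (m²·s⁻²) = m²·s⁻³·mol³.
Right side:
  Ω = V/A (resistance = voltage per current),
      = kg·m²·s⁻³·A⁻².
  So Ω² = kg²·m⁴·s⁻⁶·A⁻⁴.
  kat = mol/s = s⁻¹·mol (catalytic activity).
  Sv = J/kg (equivalent dose = energy per mass),
      = m²·s⁻².
  S = 1/Ω (conductance is reciprocal resistance),
      = kg⁻¹·m⁻²·s³·A².
  Combining: Ω²·mol²·kat·Sv·S = (kg²·m⁴·s⁻⁶·A⁻⁴) · mol² · (s⁻¹·mol) · (m²·s⁻²) · (kg⁻¹·m⁻²·s³·A²) = kg·m⁴·s⁻⁶·A⁻²·mol³.
Left is m²·s⁻³·mol³; right is kg·m⁴·s⁻⁶·A⁻²·mol³ — different.

No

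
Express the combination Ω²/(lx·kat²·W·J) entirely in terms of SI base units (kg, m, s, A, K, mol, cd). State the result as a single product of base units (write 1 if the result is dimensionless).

Ω = V/A (resistance = voltage per current),
    = kg·m²·s⁻³·A⁻².
So Ω² = kg²·m⁴·s⁻⁶·A⁻⁴.
lx = lm/m² (illuminance = luminous flux per area),
    = m⁻²·cd.
So lx⁻¹ = m²·cd⁻¹.
kat = mol/s = s⁻¹·mol (catalytic activity).
So kat⁻² = s²·mol⁻².
W = J/s (power = energy per time),
    = kg·m²·s⁻³.
So W⁻¹ = kg⁻¹·m⁻²·s³.
J = N·m (work = force × distance),
    = kg·m²·s⁻².
So J⁻¹ = kg⁻¹·m⁻²·s².
Combining: Ω²·lx⁻¹·kat⁻²·W⁻¹·J⁻¹ = (kg²·m⁴·s⁻⁶·A⁻⁴) · (m²·cd⁻¹) · (s²·mol⁻²) · (kg⁻¹·m⁻²·s³) · (kg⁻¹·m⁻²·s²) = m²·s·A⁻⁴·mol⁻²·cd⁻¹.

m²·s·A⁻⁴·mol⁻²·cd⁻¹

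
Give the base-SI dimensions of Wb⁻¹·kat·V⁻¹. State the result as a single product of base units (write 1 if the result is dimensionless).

Wb = V·s (flux: a volt is a weber per second),
    = kg·m²·s⁻²·A⁻¹.
So Wb⁻¹ = kg⁻¹·m⁻²·s²·A.
kat = mol/s = s⁻¹·mol (catalytic activity).
V = W/A (potential = power per current),
    = kg·m²·s⁻³·A⁻¹.
So V⁻¹ = kg⁻¹·m⁻²·s³·A.
Combining: Wb⁻¹·kat·V⁻¹ = (kg⁻¹·m⁻²·s²·A) · (s⁻¹·mol) · (kg⁻¹·m⁻²·s³·A) = kg⁻²·m⁻⁴·s⁴·A²·mol.

kg⁻²·m⁻⁴·s⁴·A²·mol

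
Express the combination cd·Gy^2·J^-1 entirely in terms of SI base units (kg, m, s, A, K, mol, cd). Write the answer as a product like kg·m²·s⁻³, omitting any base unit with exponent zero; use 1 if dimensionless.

Gy = m²·s⁻².
So Gy² = m⁴·s⁻⁴.
J = kg·m²·s⁻².
So J⁻¹ = kg⁻¹·m⁻²·s².
Combining: cd·Gy²·J⁻¹ = cd · (m⁴·s⁻⁴) · (kg⁻¹·m⁻²·s²) = kg⁻¹·m²·s⁻²·cd.

kg⁻¹·m²·s⁻²·cd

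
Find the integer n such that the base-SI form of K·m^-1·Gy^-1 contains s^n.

2

Gy = J/kg (absorbed dose = energy per mass),
    = m²·s⁻².
So Gy⁻¹ = m⁻²·s².
Combining: K·m⁻¹·Gy⁻¹ = K · m⁻¹ · (m⁻²·s²) = m⁻³·s²·K.
The exponent of s is 2.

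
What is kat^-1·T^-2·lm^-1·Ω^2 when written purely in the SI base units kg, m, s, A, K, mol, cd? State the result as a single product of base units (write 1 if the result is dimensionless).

kat = mol/s = s⁻¹·mol (catalytic activity).
So kat⁻¹ = s·mol⁻¹.
T = Wb/m² (flux density = flux per area),
    = kg·s⁻²·A⁻¹.
So T⁻² = kg⁻²·s⁴·A².
lm = cd·sr = cd (luminous flux; sr is dimensionless).
So lm⁻¹ = cd⁻¹.
Ω = V/A (resistance = voltage per current),
    = kg·m²·s⁻³·A⁻².
So Ω² = kg²·m⁴·s⁻⁶·A⁻⁴.
Combining: kat⁻¹·T⁻²·lm⁻¹·Ω² = (s·mol⁻¹) · (kg⁻²·s⁴·A²) · cd⁻¹ · (kg²·m⁴·s⁻⁶·A⁻⁴) = m⁴·s⁻¹·A⁻²·mol⁻¹·cd⁻¹.

m⁴·s⁻¹·A⁻²·mol⁻¹·cd⁻¹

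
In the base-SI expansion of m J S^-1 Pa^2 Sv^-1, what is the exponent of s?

J = kg·m²·s⁻².
S = kg⁻¹·m⁻²·s³·A².
So S⁻¹ = kg·m²·s⁻³·A⁻².
Pa = kg·m⁻¹·s⁻².
So Pa² = kg²·m⁻²·s⁻⁴.
Sv = m²·s⁻².
So Sv⁻¹ = m⁻²·s².
Combining: m·J·S⁻¹·Pa²·Sv⁻¹ = m · (kg·m²·s⁻²) · (kg·m²·s⁻³·A⁻²) · (kg²·m⁻²·s⁻⁴) · (m⁻²·s²) = kg⁴·m·s⁻⁷·A⁻².
The exponent of s is -7.

-7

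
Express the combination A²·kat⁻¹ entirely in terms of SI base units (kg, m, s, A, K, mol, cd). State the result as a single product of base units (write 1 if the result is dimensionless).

kat = mol/s = s⁻¹·mol (catalytic activity).
So kat⁻¹ = s·mol⁻¹.
Combining: A²·kat⁻¹ = A² · (s·mol⁻¹) = s·A²·mol⁻¹.

s·A²·mol⁻¹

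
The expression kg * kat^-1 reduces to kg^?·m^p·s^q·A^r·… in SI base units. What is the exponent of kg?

1

kat = s⁻¹·mol.
So kat⁻¹ = s·mol⁻¹.
Combining: kg·kat⁻¹ = kg · (s·mol⁻¹) = kg·s·mol⁻¹.
The exponent of kg is 1.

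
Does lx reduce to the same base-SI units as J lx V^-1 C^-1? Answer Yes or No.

Left side:
  lx = m⁻²·cd.
Right side:
  J = N·m (work = force × distance),
      = kg·m²·s⁻².
  lx = lm/m² (illuminance = luminous flux per area),
      = m⁻²·cd.
  V = W/A (potential = power per current),
      = kg·m²·s⁻³·A⁻¹.
  So V⁻¹ = kg⁻¹·m⁻²·s³·A.
  C = A·s = s·A (charge = current × time).
  So C⁻¹ = s⁻¹·A⁻¹.
  Combining: J·lx·V⁻¹·C⁻¹ = (kg·m²·s⁻²) · (m⁻²·cd) · (kg⁻¹·m⁻²·s³·A) · (s⁻¹·A⁻¹) = m⁻²·cd.
Both reduce to m⁻²·cd.

Yes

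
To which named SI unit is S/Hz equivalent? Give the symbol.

Hz = s⁻¹.
So Hz⁻¹ = s.
S = kg⁻¹·m⁻²·s³·A².
Combining: Hz⁻¹·S = s · (kg⁻¹·m⁻²·s³·A²) = kg⁻¹·m⁻²·s⁴·A².
kg⁻¹·m⁻²·s⁴·A² is the base-SI form of the farad.

F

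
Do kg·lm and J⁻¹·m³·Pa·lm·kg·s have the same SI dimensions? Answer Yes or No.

No

Left side:
  lm = cd.
  Combining: kg·lm = kg · cd = kg·cd.
Right side:
  J = N·m (work = force × distance),
      = kg·m²·s⁻².
  So J⁻¹ = kg⁻¹·m⁻²·s².
  Pa = N/m² (pressure = force per area),
      = kg·m⁻¹·s⁻².
  lm = cd·sr = cd (luminous flux; sr is dimensionless).
  Combining: J⁻¹·m³·Pa·lm·kg·s = (kg⁻¹·m⁻²·s²) · m³ · (kg·m⁻¹·s⁻²) · cd · kg · s = kg·s·cd.
Left is kg·cd; right is kg·s·cd — different.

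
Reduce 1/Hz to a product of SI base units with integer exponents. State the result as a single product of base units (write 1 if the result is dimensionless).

s

Hz = 1/s = s⁻¹ (frequency is cycles per second).
So Hz⁻¹ = s.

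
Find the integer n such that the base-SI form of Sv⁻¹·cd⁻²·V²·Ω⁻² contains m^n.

-2

Sv = J/kg (equivalent dose = energy per mass),
    = m²·s⁻².
So Sv⁻¹ = m⁻²·s².
V = W/A (potential = power per current),
    = kg·m²·s⁻³·A⁻¹.
So V² = kg²·m⁴·s⁻⁶·A⁻².
Ω = V/A (resistance = voltage per current),
    = kg·m²·s⁻³·A⁻².
So Ω⁻² = kg⁻²·m⁻⁴·s⁶·A⁴.
Combining: Sv⁻¹·cd⁻²·V²·Ω⁻² = (m⁻²·s²) · cd⁻² · (kg²·m⁴·s⁻⁶·A⁻²) · (kg⁻²·m⁻⁴·s⁶·A⁴) = m⁻²·s²·A²·cd⁻².
The exponent of m is -2.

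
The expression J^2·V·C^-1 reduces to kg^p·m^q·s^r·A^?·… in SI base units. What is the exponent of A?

-2

J = N·m (work = force × distance),
    = kg·m²·s⁻².
So J² = kg²·m⁴·s⁻⁴.
V = W/A (potential = power per current),
    = kg·m²·s⁻³·A⁻¹.
C = A·s = s·A (charge = current × time).
So C⁻¹ = s⁻¹·A⁻¹.
Combining: J²·V·C⁻¹ = (kg²·m⁴·s⁻⁴) · (kg·m²·s⁻³·A⁻¹) · (s⁻¹·A⁻¹) = kg³·m⁶·s⁻⁸·A⁻².
The exponent of A is -2.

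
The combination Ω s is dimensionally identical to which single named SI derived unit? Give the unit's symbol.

Ω = kg·m²·s⁻³·A⁻².
Combining: Ω·s = (kg·m²·s⁻³·A⁻²) · s = kg·m²·s⁻²·A⁻².
kg·m²·s⁻²·A⁻² is the base-SI form of the henry.

H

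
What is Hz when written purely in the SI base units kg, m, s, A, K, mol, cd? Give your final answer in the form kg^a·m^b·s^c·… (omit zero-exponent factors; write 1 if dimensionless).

Hz = s⁻¹.

s⁻¹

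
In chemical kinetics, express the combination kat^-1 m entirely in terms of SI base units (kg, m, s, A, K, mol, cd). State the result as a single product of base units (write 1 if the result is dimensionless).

kat = s⁻¹·mol.
So kat⁻¹ = s·mol⁻¹.
Combining: kat⁻¹·m = (s·mol⁻¹) · m = m·s·mol⁻¹.

m·s·mol⁻¹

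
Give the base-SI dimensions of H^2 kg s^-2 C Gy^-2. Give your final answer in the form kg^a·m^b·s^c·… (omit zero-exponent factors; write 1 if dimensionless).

H = Wb/A (inductance = flux per current),
    = kg·m²·s⁻²·A⁻².
So H² = kg²·m⁴·s⁻⁴·A⁻⁴.
C = A·s = s·A (charge = current × time).
Gy = J/kg (absorbed dose = energy per mass),
    = m²·s⁻².
So Gy⁻² = m⁻⁴·s⁴.
Combining: H²·kg·s⁻²·C·Gy⁻² = (kg²·m⁴·s⁻⁴·A⁻⁴) · kg · s⁻² · (s·A) · (m⁻⁴·s⁴) = kg³·s⁻¹·A⁻³.

kg³·s⁻¹·A⁻³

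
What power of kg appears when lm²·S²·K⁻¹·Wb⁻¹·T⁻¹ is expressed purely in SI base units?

lm = cd.
So lm² = cd².
S = kg⁻¹·m⁻²·s³·A².
So S² = kg⁻²·m⁻⁴·s⁶·A⁴.
Wb = kg·m²·s⁻²·A⁻¹.
So Wb⁻¹ = kg⁻¹·m⁻²·s²·A.
T = kg·s⁻²·A⁻¹.
So T⁻¹ = kg⁻¹·s²·A.
Combining: lm²·S²·K⁻¹·Wb⁻¹·T⁻¹ = cd² · (kg⁻²·m⁻⁴·s⁶·A⁴) · K⁻¹ · (kg⁻¹·m⁻²·s²·A) · (kg⁻¹·s²·A) = kg⁻⁴·m⁻⁶·s¹⁰·A⁶·K⁻¹·cd².
The exponent of kg is -4.

-4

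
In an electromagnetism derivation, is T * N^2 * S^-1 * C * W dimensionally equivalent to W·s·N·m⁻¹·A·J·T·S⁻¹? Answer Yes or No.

Left side:
  T = kg·s⁻²·A⁻¹.
  N = kg·m·s⁻².
  So N² = kg²·m²·s⁻⁴.
  S = kg⁻¹·m⁻²·s³·A².
  So S⁻¹ = kg·m²·s⁻³·A⁻².
  C = s·A.
  W = kg·m²·s⁻³.
  Combining: T·N²·S⁻¹·C·W = (kg·s⁻²·A⁻¹) · (kg²·m²·s⁻⁴) · (kg·m²·s⁻³·A⁻²) · (s·A) · (kg·m²·s⁻³) = kg⁵·m⁶·s⁻¹¹·A⁻².
Right side:
  W = J/s (power = energy per time),
      = kg·m²·s⁻³.
  N = kg·m/s² = kg·m·s⁻² (force = mass × acceleration).
  J = N·m (work = force × distance),
      = kg·m²·s⁻².
  T = Wb/m² (flux density = flux per area),
      = kg·s⁻²·A⁻¹.
  S = 1/Ω (conductance is reciprocal resistance),
      = kg⁻¹·m⁻²·s³·A².
  So S⁻¹ = kg·m²·s⁻³·A⁻².
  Combining: W·s·N·m⁻¹·A·J·T·S⁻¹ = (kg·m²·s⁻³) · s · (kg·m·s⁻²) · m⁻¹ · A · (kg·m²·s⁻²) · (kg·s⁻²·A⁻¹) · (kg·m²·s⁻³·A⁻²) = kg⁵·m⁶·s⁻¹¹·A⁻².
Both reduce to kg⁵·m⁶·s⁻¹¹·A⁻².

Yes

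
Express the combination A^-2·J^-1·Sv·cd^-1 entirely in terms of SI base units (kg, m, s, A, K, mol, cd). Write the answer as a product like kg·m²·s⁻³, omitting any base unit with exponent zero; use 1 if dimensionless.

kg⁻¹·A⁻²·cd⁻¹

J = N·m (work = force × distance),
    = kg·m²·s⁻².
So J⁻¹ = kg⁻¹·m⁻²·s².
Sv = J/kg (equivalent dose = energy per mass),
    = m²·s⁻².
Combining: A⁻²·J⁻¹·Sv·cd⁻¹ = A⁻² · (kg⁻¹·m⁻²·s²) · (m²·s⁻²) · cd⁻¹ = kg⁻¹·A⁻²·cd⁻¹.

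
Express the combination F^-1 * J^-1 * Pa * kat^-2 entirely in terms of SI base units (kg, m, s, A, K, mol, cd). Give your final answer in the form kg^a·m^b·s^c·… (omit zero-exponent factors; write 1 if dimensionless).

F = kg⁻¹·m⁻²·s⁴·A².
So F⁻¹ = kg·m²·s⁻⁴·A⁻².
J = kg·m²·s⁻².
So J⁻¹ = kg⁻¹·m⁻²·s².
Pa = kg·m⁻¹·s⁻².
kat = s⁻¹·mol.
So kat⁻² = s²·mol⁻².
Combining: F⁻¹·J⁻¹·Pa·kat⁻² = (kg·m²·s⁻⁴·A⁻²) · (kg⁻¹·m⁻²·s²) · (kg·m⁻¹·s⁻²) · (s²·mol⁻²) = kg·m⁻¹·s⁻²·A⁻²·mol⁻².

kg·m⁻¹·s⁻²·A⁻²·mol⁻²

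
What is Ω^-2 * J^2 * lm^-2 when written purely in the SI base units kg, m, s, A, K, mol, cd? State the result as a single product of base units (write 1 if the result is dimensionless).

s²·A⁴·cd⁻²

Ω = V/A (resistance = voltage per current),
    = kg·m²·s⁻³·A⁻².
So Ω⁻² = kg⁻²·m⁻⁴·s⁶·A⁴.
J = N·m (work = force × distance),
    = kg·m²·s⁻².
So J² = kg²·m⁴·s⁻⁴.
lm = cd·sr = cd (luminous flux; sr is dimensionless).
So lm⁻² = cd⁻².
Combining: Ω⁻²·J²·lm⁻² = (kg⁻²·m⁻⁴·s⁶·A⁴) · (kg²·m⁴·s⁻⁴) · cd⁻² = s²·A⁴·cd⁻².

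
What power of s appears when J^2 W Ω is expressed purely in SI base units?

J = N·m (work = force × distance),
    = kg·m²·s⁻².
So J² = kg²·m⁴·s⁻⁴.
W = J/s (power = energy per time),
    = kg·m²·s⁻³.
Ω = V/A (resistance = voltage per current),
    = kg·m²·s⁻³·A⁻².
Combining: J²·W·Ω = (kg²·m⁴·s⁻⁴) · (kg·m²·s⁻³) · (kg·m²·s⁻³·A⁻²) = kg⁴·m⁸·s⁻¹⁰·A⁻².
The exponent of s is -10.

-10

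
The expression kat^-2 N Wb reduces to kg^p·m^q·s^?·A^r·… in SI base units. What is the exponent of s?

kat = mol/s = s⁻¹·mol (catalytic activity).
So kat⁻² = s²·mol⁻².
N = kg·m/s² = kg·m·s⁻² (force = mass × acceleration).
Wb = V·s (flux: a volt is a weber per second),
    = kg·m²·s⁻²·A⁻¹.
Combining: kat⁻²·N·Wb = (s²·mol⁻²) · (kg·m·s⁻²) · (kg·m²·s⁻²·A⁻¹) = kg²·m³·s⁻²·A⁻¹·mol⁻².
The exponent of s is -2.

-2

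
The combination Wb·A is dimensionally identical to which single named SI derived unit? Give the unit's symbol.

J

Wb = V·s (flux: a volt is a weber per second),
    = kg·m²·s⁻²·A⁻¹.
Combining: Wb·A = (kg·m²·s⁻²·A⁻¹) · A = kg·m²·s⁻².
kg·m²·s⁻² is the base-SI form of the joule.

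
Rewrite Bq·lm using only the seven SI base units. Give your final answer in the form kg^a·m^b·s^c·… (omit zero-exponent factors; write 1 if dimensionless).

Bq = s⁻¹.
lm = cd.
Combining: Bq·lm = s⁻¹ · cd = s⁻¹·cd.

s⁻¹·cd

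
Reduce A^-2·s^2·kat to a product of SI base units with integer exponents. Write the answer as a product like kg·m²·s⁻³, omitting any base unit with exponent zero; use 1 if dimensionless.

s·A⁻²·mol

kat = mol/s = s⁻¹·mol (catalytic activity).
Combining: A⁻²·s²·kat = A⁻² · s² · (s⁻¹·mol) = s·A⁻²·mol.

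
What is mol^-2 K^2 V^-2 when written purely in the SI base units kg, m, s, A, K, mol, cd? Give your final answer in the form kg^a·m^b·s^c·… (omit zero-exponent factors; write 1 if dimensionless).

kg⁻²·m⁻⁴·s⁶·A²·K²·mol⁻²

V = kg·m²·s⁻³·A⁻¹.
So V⁻² = kg⁻²·m⁻⁴·s⁶·A².
Combining: mol⁻²·K²·V⁻² = mol⁻² · K² · (kg⁻²·m⁻⁴·s⁶·A²) = kg⁻²·m⁻⁴·s⁶·A²·K²·mol⁻².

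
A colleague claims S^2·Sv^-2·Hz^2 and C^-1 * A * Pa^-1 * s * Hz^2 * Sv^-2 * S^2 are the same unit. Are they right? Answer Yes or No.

Left side:
  S = 1/Ω (conductance is reciprocal resistance),
      = kg⁻¹·m⁻²·s³·A².
  So S² = kg⁻²·m⁻⁴·s⁶·A⁴.
  Sv = J/kg (equivalent dose = energy per mass),
      = m²·s⁻².
  So Sv⁻² = m⁻⁴·s⁴.
  Hz = 1/s = s⁻¹ (frequency is cycles per second).
  So Hz² = s⁻².
  Combining: S²·Sv⁻²·Hz² = (kg⁻²·m⁻⁴·s⁶·A⁴) · (m⁻⁴·s⁴) · s⁻² = kg⁻²·m⁻⁸·s⁸·A⁴.
Right side:
  C = A·s = s·A (charge = current × time).
  So C⁻¹ = s⁻¹·A⁻¹.
  Pa = N/m² (pressure = force per area),
      = kg·m⁻¹·s⁻².
  So Pa⁻¹ = kg⁻¹·m·s².
  Hz = 1/s = s⁻¹ (frequency is cycles per second).
  So Hz² = s⁻².
  Sv = J/kg (equivalent dose = energy per mass),
      = m²·s⁻².
  So Sv⁻² = m⁻⁴·s⁴.
  S = 1/Ω (conductance is reciprocal resistance),
      = kg⁻¹·m⁻²·s³·A².
  So S² = kg⁻²·m⁻⁴·s⁶·A⁴.
  Combining: C⁻¹·A·Pa⁻¹·s·Hz²·Sv⁻²·S² = (s⁻¹·A⁻¹) · A · (kg⁻¹·m·s²) · s · s⁻² · (m⁻⁴·s⁴) · (kg⁻²·m⁻⁴·s⁶·A⁴) = kg⁻³·m⁻⁷·s¹⁰·A⁴.
Left is kg⁻²·m⁻⁸·s⁸·A⁴; right is kg⁻³·m⁻⁷·s¹⁰·A⁴ — different.

No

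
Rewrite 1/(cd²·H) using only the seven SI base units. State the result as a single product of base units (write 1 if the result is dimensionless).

kg⁻¹·m⁻²·s²·A²·cd⁻²

H = kg·m²·s⁻²·A⁻².
So H⁻¹ = kg⁻¹·m⁻²·s²·A².
Combining: cd⁻²·H⁻¹ = cd⁻² · (kg⁻¹·m⁻²·s²·A²) = kg⁻¹·m⁻²·s²·A²·cd⁻².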